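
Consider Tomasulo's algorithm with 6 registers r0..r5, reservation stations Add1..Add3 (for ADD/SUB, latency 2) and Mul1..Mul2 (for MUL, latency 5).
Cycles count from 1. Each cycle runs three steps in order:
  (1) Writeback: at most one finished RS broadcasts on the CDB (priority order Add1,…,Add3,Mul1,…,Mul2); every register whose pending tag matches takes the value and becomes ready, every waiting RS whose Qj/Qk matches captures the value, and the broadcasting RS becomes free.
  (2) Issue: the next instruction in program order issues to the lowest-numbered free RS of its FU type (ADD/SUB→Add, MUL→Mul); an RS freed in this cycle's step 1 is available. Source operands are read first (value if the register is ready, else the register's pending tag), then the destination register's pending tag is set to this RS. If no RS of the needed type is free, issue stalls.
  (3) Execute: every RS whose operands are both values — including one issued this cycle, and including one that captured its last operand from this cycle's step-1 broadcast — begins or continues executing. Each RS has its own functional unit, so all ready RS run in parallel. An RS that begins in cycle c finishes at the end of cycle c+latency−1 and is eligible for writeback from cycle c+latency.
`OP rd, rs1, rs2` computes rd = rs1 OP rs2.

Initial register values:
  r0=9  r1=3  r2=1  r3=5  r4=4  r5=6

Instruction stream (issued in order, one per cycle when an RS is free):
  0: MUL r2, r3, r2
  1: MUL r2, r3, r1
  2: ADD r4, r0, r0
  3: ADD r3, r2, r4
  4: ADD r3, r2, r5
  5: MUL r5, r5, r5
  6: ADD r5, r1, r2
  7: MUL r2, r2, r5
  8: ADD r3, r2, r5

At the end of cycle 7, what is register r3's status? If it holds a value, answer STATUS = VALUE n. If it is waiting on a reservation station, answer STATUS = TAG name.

c1: issue MUL r2<-Mul1 | r0:9,r1:3,r2:Mul1,r3:5,r4:4,r5:6
c2: issue MUL r2<-Mul2 | r0:9,r1:3,r2:Mul2,r3:5,r4:4,r5:6
c3: issue ADD r4<-Add1 | r0:9,r1:3,r2:Mul2,r3:5,r4:Add1,r5:6
c4: issue ADD r3<-Add2 | r0:9,r1:3,r2:Mul2,r3:Add2,r4:Add1,r5:6
c5: CDB Add1=18; issue ADD r3<-Add1 | r0:9,r1:3,r2:Mul2,r3:Add1,r4:18,r5:6
c6: CDB Mul1=5; issue MUL r5<-Mul1 | r0:9,r1:3,r2:Mul2,r3:Add1,r4:18,r5:Mul1
c7: CDB Mul2=15; issue ADD r5<-Add3 | r0:9,r1:3,r2:15,r3:Add1,r4:18,r5:Add3

STATUS = TAG Add1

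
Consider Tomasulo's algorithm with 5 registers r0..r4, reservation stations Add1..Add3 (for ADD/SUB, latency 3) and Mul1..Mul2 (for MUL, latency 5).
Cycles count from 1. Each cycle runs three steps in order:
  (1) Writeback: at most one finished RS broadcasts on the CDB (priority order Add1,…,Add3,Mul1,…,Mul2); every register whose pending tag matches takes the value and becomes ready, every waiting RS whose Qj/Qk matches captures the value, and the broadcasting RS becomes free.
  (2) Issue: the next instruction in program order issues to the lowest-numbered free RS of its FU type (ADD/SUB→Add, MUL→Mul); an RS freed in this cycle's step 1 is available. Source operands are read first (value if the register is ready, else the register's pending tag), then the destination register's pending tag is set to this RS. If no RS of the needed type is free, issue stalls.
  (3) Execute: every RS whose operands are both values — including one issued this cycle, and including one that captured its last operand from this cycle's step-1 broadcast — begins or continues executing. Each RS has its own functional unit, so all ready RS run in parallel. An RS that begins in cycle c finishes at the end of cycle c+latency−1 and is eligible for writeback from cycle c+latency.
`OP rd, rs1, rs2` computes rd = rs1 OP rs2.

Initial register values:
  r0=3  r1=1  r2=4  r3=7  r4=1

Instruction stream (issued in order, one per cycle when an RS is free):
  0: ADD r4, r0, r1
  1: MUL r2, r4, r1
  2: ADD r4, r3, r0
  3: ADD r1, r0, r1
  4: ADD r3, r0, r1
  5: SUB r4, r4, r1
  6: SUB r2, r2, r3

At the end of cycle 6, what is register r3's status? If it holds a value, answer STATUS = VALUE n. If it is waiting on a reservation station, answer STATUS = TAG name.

STATUS = TAG Add3

cycle 1: issue ADD r4<-Add1 // r0:3,r1:1,r2:4,r3:7,r4:Add1
cycle 2: issue MUL r2<-Mul1 // r0:3,r1:1,r2:Mul1,r3:7,r4:Add1
cycle 3: issue ADD r4<-Add2 // r0:3,r1:1,r2:Mul1,r3:7,r4:Add2
cycle 4: CDB Add1=4; issue ADD r1<-Add1 // r0:3,r1:Add1,r2:Mul1,r3:7,r4:Add2
cycle 5: issue ADD r3<-Add3 // r0:3,r1:Add1,r2:Mul1,r3:Add3,r4:Add2
cycle 6: CDB Add2=10; issue SUB r4<-Add2 // r0:3,r1:Add1,r2:Mul1,r3:Add3,r4:Add2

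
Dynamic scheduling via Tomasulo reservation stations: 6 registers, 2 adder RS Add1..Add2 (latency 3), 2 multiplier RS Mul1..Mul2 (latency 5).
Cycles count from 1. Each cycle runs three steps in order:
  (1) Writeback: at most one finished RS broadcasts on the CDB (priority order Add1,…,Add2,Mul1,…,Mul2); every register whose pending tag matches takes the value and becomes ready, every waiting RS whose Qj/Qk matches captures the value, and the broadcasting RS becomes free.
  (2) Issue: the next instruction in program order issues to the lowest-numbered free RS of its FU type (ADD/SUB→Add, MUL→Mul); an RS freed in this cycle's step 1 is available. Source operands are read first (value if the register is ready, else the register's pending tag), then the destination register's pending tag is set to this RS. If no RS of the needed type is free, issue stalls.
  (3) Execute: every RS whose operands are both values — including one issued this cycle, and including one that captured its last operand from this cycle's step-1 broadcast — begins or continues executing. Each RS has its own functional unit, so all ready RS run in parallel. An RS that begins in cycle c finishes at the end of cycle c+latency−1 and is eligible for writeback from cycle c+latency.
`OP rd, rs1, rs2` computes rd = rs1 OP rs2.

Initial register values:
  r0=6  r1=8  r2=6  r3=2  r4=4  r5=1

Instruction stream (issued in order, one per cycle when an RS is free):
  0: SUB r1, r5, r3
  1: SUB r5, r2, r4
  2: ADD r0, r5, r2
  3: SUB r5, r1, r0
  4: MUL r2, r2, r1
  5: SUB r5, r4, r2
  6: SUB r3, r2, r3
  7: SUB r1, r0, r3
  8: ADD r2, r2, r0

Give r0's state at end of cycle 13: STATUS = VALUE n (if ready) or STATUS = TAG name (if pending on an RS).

STATUS = VALUE 8

cycle 1: issue SUB r1<-Add1 // r0:6,r1:Add1,r2:6,r3:2,r4:4,r5:1
cycle 2: issue SUB r5<-Add2 // r0:6,r1:Add1,r2:6,r3:2,r4:4,r5:Add2
cycle 3: stall // r0:6,r1:Add1,r2:6,r3:2,r4:4,r5:Add2
cycle 4: CDB Add1=-1; issue ADD r0<-Add1 // r0:Add1,r1:-1,r2:6,r3:2,r4:4,r5:Add2
cycle 5: CDB Add2=2; issue SUB r5<-Add2 // r0:Add1,r1:-1,r2:6,r3:2,r4:4,r5:Add2
cycle 6: issue MUL r2<-Mul1 // r0:Add1,r1:-1,r2:Mul1,r3:2,r4:4,r5:Add2
cycle 7: stall // r0:Add1,r1:-1,r2:Mul1,r3:2,r4:4,r5:Add2
cycle 8: CDB Add1=8; issue SUB r5<-Add1 // r0:8,r1:-1,r2:Mul1,r3:2,r4:4,r5:Add1
cycle 9: stall // r0:8,r1:-1,r2:Mul1,r3:2,r4:4,r5:Add1
cycle 10: stall // r0:8,r1:-1,r2:Mul1,r3:2,r4:4,r5:Add1
cycle 11: CDB Add2=-9; issue SUB r3<-Add2 // r0:8,r1:-1,r2:Mul1,r3:Add2,r4:4,r5:Add1
cycle 12: CDB Mul1=-6; stall // r0:8,r1:-1,r2:-6,r3:Add2,r4:4,r5:Add1
cycle 13: stall // r0:8,r1:-1,r2:-6,r3:Add2,r4:4,r5:Add1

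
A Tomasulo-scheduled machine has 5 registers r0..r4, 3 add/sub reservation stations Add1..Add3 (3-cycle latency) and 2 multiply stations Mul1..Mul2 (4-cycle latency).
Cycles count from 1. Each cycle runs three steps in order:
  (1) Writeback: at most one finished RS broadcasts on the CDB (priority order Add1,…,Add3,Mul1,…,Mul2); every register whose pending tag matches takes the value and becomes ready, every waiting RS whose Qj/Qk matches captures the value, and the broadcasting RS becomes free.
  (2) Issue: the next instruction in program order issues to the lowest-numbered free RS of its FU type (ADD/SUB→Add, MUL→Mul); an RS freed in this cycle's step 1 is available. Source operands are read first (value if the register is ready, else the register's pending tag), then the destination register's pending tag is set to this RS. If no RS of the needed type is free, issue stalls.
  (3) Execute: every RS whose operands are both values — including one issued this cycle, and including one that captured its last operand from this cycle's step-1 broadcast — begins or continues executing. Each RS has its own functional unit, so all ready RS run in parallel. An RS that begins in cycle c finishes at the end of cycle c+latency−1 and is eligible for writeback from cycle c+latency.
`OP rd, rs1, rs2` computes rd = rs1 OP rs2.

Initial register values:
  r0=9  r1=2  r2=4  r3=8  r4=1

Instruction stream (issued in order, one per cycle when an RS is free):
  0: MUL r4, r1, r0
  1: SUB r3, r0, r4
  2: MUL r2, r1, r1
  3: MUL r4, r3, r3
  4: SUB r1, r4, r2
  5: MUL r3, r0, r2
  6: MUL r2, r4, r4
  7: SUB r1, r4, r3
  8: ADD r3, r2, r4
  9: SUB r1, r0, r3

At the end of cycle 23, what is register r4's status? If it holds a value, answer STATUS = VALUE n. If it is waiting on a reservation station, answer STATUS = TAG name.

STATUS = VALUE 81

c1: issue MUL r4<-Mul1 | r0:9,r1:2,r2:4,r3:8,r4:Mul1
c2: issue SUB r3<-Add1 | r0:9,r1:2,r2:4,r3:Add1,r4:Mul1
c3: issue MUL r2<-Mul2 | r0:9,r1:2,r2:Mul2,r3:Add1,r4:Mul1
c4: stall | r0:9,r1:2,r2:Mul2,r3:Add1,r4:Mul1
c5: CDB Mul1=18; issue MUL r4<-Mul1 | r0:9,r1:2,r2:Mul2,r3:Add1,r4:Mul1
c6: issue SUB r1<-Add2 | r0:9,r1:Add2,r2:Mul2,r3:Add1,r4:Mul1
c7: CDB Mul2=4; issue MUL r3<-Mul2 | r0:9,r1:Add2,r2:4,r3:Mul2,r4:Mul1
c8: CDB Add1=-9; stall | r0:9,r1:Add2,r2:4,r3:Mul2,r4:Mul1
c9: stall | r0:9,r1:Add2,r2:4,r3:Mul2,r4:Mul1
c10: stall | r0:9,r1:Add2,r2:4,r3:Mul2,r4:Mul1
c11: CDB Mul2=36; issue MUL r2<-Mul2 | r0:9,r1:Add2,r2:Mul2,r3:36,r4:Mul1
c12: CDB Mul1=81; issue SUB r1<-Add1 | r0:9,r1:Add1,r2:Mul2,r3:36,r4:81
c13: issue ADD r3<-Add3 | r0:9,r1:Add1,r2:Mul2,r3:Add3,r4:81
c14: stall | r0:9,r1:Add1,r2:Mul2,r3:Add3,r4:81
c15: CDB Add1=45; issue SUB r1<-Add1 | r0:9,r1:Add1,r2:Mul2,r3:Add3,r4:81
c16: CDB Add2=77 | r0:9,r1:Add1,r2:Mul2,r3:Add3,r4:81
c17: CDB Mul2=6561 | r0:9,r1:Add1,r2:6561,r3:Add3,r4:81
c18: - | r0:9,r1:Add1,r2:6561,r3:Add3,r4:81
c19: - | r0:9,r1:Add1,r2:6561,r3:Add3,r4:81
c20: CDB Add3=6642 | r0:9,r1:Add1,r2:6561,r3:6642,r4:81
c21: - | r0:9,r1:Add1,r2:6561,r3:6642,r4:81
c22: - | r0:9,r1:Add1,r2:6561,r3:6642,r4:81
c23: CDB Add1=-6633 | r0:9,r1:-6633,r2:6561,r3:6642,r4:81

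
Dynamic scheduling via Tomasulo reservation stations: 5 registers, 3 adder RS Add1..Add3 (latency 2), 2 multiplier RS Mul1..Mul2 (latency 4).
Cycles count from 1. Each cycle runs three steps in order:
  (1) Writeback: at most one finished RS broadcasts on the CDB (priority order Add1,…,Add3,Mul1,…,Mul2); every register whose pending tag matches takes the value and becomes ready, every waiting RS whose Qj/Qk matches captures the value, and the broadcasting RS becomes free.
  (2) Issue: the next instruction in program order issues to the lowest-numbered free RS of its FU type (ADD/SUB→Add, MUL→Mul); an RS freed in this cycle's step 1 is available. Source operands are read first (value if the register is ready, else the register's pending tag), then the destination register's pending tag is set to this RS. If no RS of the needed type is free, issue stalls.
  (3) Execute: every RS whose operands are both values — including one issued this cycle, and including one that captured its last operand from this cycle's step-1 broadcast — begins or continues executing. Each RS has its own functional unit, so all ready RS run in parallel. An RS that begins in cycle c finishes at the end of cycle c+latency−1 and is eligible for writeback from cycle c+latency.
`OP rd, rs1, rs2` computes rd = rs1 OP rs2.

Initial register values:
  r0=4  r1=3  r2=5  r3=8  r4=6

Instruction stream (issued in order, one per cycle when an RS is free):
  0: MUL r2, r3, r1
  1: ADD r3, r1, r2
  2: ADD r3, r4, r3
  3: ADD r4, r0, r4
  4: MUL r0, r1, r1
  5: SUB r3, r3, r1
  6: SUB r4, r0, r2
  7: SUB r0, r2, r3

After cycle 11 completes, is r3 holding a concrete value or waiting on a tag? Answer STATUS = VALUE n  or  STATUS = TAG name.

STATUS = VALUE 30

cycle 1: issue MUL r2<-Mul1 // r0:4,r1:3,r2:Mul1,r3:8,r4:6
cycle 2: issue ADD r3<-Add1 // r0:4,r1:3,r2:Mul1,r3:Add1,r4:6
cycle 3: issue ADD r3<-Add2 // r0:4,r1:3,r2:Mul1,r3:Add2,r4:6
cycle 4: issue ADD r4<-Add3 // r0:4,r1:3,r2:Mul1,r3:Add2,r4:Add3
cycle 5: CDB Mul1=24; issue MUL r0<-Mul1 // r0:Mul1,r1:3,r2:24,r3:Add2,r4:Add3
cycle 6: CDB Add3=10; issue SUB r3<-Add3 // r0:Mul1,r1:3,r2:24,r3:Add3,r4:10
cycle 7: CDB Add1=27; issue SUB r4<-Add1 // r0:Mul1,r1:3,r2:24,r3:Add3,r4:Add1
cycle 8: stall // r0:Mul1,r1:3,r2:24,r3:Add3,r4:Add1
cycle 9: CDB Add2=33; issue SUB r0<-Add2 // r0:Add2,r1:3,r2:24,r3:Add3,r4:Add1
cycle 10: CDB Mul1=9 // r0:Add2,r1:3,r2:24,r3:Add3,r4:Add1
cycle 11: CDB Add3=30 // r0:Add2,r1:3,r2:24,r3:30,r4:Add1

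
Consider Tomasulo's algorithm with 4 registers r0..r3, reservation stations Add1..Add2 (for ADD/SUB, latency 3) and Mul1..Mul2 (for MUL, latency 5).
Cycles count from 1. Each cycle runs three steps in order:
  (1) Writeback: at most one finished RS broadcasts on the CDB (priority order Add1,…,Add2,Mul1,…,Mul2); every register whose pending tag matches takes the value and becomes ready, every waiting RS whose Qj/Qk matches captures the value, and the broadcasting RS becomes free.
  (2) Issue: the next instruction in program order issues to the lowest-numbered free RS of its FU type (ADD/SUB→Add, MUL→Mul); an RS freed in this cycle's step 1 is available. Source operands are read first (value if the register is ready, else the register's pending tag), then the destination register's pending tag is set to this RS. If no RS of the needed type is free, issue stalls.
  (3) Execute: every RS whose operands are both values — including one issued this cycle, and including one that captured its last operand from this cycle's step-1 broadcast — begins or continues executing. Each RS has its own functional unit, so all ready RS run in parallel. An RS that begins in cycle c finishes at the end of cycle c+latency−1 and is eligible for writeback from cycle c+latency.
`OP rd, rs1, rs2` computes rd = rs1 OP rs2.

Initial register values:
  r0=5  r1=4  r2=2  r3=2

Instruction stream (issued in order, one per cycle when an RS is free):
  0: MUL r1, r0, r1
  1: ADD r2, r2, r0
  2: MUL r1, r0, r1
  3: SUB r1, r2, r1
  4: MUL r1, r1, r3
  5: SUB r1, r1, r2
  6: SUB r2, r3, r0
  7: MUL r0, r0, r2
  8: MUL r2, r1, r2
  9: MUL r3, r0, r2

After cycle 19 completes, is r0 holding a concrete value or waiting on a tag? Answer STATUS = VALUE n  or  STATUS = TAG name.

cycle 1: issue MUL r1<-Mul1 // r0:5,r1:Mul1,r2:2,r3:2
cycle 2: issue ADD r2<-Add1 // r0:5,r1:Mul1,r2:Add1,r3:2
cycle 3: issue MUL r1<-Mul2 // r0:5,r1:Mul2,r2:Add1,r3:2
cycle 4: issue SUB r1<-Add2 // r0:5,r1:Add2,r2:Add1,r3:2
cycle 5: CDB Add1=7; stall // r0:5,r1:Add2,r2:7,r3:2
cycle 6: CDB Mul1=20; issue MUL r1<-Mul1 // r0:5,r1:Mul1,r2:7,r3:2
cycle 7: issue SUB r1<-Add1 // r0:5,r1:Add1,r2:7,r3:2
cycle 8: stall // r0:5,r1:Add1,r2:7,r3:2
cycle 9: stall // r0:5,r1:Add1,r2:7,r3:2
cycle 10: stall // r0:5,r1:Add1,r2:7,r3:2
cycle 11: CDB Mul2=100; stall // r0:5,r1:Add1,r2:7,r3:2
cycle 12: stall // r0:5,r1:Add1,r2:7,r3:2
cycle 13: stall // r0:5,r1:Add1,r2:7,r3:2
cycle 14: CDB Add2=-93; issue SUB r2<-Add2 // r0:5,r1:Add1,r2:Add2,r3:2
cycle 15: issue MUL r0<-Mul2 // r0:Mul2,r1:Add1,r2:Add2,r3:2
cycle 16: stall // r0:Mul2,r1:Add1,r2:Add2,r3:2
cycle 17: CDB Add2=-3; stall // r0:Mul2,r1:Add1,r2:-3,r3:2
cycle 18: stall // r0:Mul2,r1:Add1,r2:-3,r3:2
cycle 19: CDB Mul1=-186; issue MUL r2<-Mul1 // r0:Mul2,r1:Add1,r2:Mul1,r3:2

STATUS = TAG Mul2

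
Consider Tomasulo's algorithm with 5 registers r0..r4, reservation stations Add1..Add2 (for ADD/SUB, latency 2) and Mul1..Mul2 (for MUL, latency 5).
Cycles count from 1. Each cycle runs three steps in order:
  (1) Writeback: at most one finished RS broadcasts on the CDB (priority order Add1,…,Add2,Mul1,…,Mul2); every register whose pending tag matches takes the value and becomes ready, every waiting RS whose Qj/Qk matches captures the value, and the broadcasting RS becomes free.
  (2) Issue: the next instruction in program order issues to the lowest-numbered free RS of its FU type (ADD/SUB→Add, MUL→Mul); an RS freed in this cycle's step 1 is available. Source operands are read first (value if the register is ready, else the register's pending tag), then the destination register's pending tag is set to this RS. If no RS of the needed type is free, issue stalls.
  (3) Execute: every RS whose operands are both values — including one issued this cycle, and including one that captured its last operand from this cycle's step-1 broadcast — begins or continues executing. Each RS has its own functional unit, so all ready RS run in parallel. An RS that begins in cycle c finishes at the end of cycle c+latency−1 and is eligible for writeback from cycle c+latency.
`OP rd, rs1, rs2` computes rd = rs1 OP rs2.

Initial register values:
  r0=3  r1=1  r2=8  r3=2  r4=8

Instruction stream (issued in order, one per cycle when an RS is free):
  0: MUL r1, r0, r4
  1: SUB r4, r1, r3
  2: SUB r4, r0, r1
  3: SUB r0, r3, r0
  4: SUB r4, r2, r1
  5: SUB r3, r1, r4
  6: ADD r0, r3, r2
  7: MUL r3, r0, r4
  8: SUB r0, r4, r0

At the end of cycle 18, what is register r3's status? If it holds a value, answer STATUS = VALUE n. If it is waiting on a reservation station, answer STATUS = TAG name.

  c1: issue MUL r1<-Mul1  regs: r0:3,r1:Mul1,r2:8,r3:2,r4:8
  c2: issue SUB r4<-Add1  regs: r0:3,r1:Mul1,r2:8,r3:2,r4:Add1
  c3: issue SUB r4<-Add2  regs: r0:3,r1:Mul1,r2:8,r3:2,r4:Add2
  c4: stall  regs: r0:3,r1:Mul1,r2:8,r3:2,r4:Add2
  c5: stall  regs: r0:3,r1:Mul1,r2:8,r3:2,r4:Add2
  c6: CDB Mul1=24; stall  regs: r0:3,r1:24,r2:8,r3:2,r4:Add2
  c7: stall  regs: r0:3,r1:24,r2:8,r3:2,r4:Add2
  c8: CDB Add1=22; issue SUB r0<-Add1  regs: r0:Add1,r1:24,r2:8,r3:2,r4:Add2
  c9: CDB Add2=-21; issue SUB r4<-Add2  regs: r0:Add1,r1:24,r2:8,r3:2,r4:Add2
  c10: CDB Add1=-1; issue SUB r3<-Add1  regs: r0:-1,r1:24,r2:8,r3:Add1,r4:Add2
  c11: CDB Add2=-16; issue ADD r0<-Add2  regs: r0:Add2,r1:24,r2:8,r3:Add1,r4:-16
  c12: issue MUL r3<-Mul1  regs: r0:Add2,r1:24,r2:8,r3:Mul1,r4:-16
  c13: CDB Add1=40; issue SUB r0<-Add1  regs: r0:Add1,r1:24,r2:8,r3:Mul1,r4:-16
  c14: -  regs: r0:Add1,r1:24,r2:8,r3:Mul1,r4:-16
  c15: CDB Add2=48  regs: r0:Add1,r1:24,r2:8,r3:Mul1,r4:-16
  c16: -  regs: r0:Add1,r1:24,r2:8,r3:Mul1,r4:-16
  c17: CDB Add1=-64  regs: r0:-64,r1:24,r2:8,r3:Mul1,r4:-16
  c18: -  regs: r0:-64,r1:24,r2:8,r3:Mul1,r4:-16

STATUS = TAG Mul1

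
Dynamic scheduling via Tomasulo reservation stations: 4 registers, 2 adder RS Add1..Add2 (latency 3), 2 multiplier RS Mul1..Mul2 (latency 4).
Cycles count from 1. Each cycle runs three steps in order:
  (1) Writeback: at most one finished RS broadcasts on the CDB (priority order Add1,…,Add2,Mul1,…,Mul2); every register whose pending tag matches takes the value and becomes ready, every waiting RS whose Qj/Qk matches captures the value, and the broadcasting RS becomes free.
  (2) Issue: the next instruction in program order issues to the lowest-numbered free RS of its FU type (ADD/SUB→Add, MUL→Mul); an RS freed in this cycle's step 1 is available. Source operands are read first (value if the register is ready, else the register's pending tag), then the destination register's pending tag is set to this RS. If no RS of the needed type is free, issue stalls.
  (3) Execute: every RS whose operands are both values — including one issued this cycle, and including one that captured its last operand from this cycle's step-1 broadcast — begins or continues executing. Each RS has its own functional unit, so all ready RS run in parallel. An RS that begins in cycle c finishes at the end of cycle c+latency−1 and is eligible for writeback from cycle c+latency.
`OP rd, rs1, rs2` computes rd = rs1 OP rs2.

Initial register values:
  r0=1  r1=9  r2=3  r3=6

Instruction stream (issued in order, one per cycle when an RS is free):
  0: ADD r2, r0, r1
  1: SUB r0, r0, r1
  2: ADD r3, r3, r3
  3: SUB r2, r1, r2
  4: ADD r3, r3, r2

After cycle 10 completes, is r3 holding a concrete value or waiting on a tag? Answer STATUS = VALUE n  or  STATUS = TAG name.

STATUS = TAG Add1

cycle 1: issue ADD r2<-Add1 // r0:1,r1:9,r2:Add1,r3:6
cycle 2: issue SUB r0<-Add2 // r0:Add2,r1:9,r2:Add1,r3:6
cycle 3: stall // r0:Add2,r1:9,r2:Add1,r3:6
cycle 4: CDB Add1=10; issue ADD r3<-Add1 // r0:Add2,r1:9,r2:10,r3:Add1
cycle 5: CDB Add2=-8; issue SUB r2<-Add2 // r0:-8,r1:9,r2:Add2,r3:Add1
cycle 6: stall // r0:-8,r1:9,r2:Add2,r3:Add1
cycle 7: CDB Add1=12; issue ADD r3<-Add1 // r0:-8,r1:9,r2:Add2,r3:Add1
cycle 8: CDB Add2=-1 // r0:-8,r1:9,r2:-1,r3:Add1
cycle 9: - // r0:-8,r1:9,r2:-1,r3:Add1
cycle 10: - // r0:-8,r1:9,r2:-1,r3:Add1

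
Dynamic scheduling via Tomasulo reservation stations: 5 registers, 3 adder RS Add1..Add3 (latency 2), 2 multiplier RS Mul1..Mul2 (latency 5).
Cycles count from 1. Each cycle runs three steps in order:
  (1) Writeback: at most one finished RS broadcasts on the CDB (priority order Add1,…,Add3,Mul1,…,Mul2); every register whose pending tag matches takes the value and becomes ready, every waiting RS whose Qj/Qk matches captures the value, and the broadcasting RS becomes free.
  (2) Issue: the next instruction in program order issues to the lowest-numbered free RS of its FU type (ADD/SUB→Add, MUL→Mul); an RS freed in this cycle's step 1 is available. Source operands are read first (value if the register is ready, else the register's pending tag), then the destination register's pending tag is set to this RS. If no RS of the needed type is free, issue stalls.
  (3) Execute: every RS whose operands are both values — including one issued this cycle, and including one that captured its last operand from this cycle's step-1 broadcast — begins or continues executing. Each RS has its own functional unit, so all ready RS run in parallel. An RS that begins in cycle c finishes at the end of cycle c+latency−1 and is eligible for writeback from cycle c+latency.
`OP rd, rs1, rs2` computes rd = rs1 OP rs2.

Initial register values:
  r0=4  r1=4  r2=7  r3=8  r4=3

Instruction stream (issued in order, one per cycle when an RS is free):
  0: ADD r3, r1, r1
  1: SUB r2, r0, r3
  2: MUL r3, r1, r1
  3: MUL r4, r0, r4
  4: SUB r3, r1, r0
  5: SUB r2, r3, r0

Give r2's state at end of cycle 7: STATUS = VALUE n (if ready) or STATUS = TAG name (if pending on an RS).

  c1: issue ADD r3<-Add1  regs: r0:4,r1:4,r2:7,r3:Add1,r4:3
  c2: issue SUB r2<-Add2  regs: r0:4,r1:4,r2:Add2,r3:Add1,r4:3
  c3: CDB Add1=8; issue MUL r3<-Mul1  regs: r0:4,r1:4,r2:Add2,r3:Mul1,r4:3
  c4: issue MUL r4<-Mul2  regs: r0:4,r1:4,r2:Add2,r3:Mul1,r4:Mul2
  c5: CDB Add2=-4; issue SUB r3<-Add1  regs: r0:4,r1:4,r2:-4,r3:Add1,r4:Mul2
  c6: issue SUB r2<-Add2  regs: r0:4,r1:4,r2:Add2,r3:Add1,r4:Mul2
  c7: CDB Add1=0  regs: r0:4,r1:4,r2:Add2,r3:0,r4:Mul2

STATUS = TAG Add2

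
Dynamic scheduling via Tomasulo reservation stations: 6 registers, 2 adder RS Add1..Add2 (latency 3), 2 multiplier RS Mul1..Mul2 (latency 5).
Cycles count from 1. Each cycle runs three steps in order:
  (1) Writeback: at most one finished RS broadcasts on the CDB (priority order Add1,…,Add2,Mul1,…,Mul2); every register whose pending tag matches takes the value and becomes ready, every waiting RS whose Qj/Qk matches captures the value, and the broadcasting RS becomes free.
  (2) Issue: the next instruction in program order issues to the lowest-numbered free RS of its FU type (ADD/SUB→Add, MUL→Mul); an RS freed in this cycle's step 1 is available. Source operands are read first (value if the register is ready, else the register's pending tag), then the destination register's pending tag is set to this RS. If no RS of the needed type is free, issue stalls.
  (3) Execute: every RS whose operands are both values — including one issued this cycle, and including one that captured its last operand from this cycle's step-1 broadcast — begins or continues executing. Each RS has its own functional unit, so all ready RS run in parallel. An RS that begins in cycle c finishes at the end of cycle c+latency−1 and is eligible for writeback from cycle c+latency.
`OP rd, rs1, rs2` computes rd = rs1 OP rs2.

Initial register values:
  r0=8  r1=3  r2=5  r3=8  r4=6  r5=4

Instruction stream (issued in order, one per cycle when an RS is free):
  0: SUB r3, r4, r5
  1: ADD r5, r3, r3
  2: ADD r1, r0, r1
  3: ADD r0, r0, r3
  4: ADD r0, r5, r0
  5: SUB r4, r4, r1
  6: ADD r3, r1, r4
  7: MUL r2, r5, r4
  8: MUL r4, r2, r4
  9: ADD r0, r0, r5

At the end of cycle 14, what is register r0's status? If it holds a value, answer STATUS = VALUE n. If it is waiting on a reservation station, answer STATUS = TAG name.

STATUS = VALUE 14

  c1: issue SUB r3<-Add1  regs: r0:8,r1:3,r2:5,r3:Add1,r4:6,r5:4
  c2: issue ADD r5<-Add2  regs: r0:8,r1:3,r2:5,r3:Add1,r4:6,r5:Add2
  c3: stall  regs: r0:8,r1:3,r2:5,r3:Add1,r4:6,r5:Add2
  c4: CDB Add1=2; issue ADD r1<-Add1  regs: r0:8,r1:Add1,r2:5,r3:2,r4:6,r5:Add2
  c5: stall  regs: r0:8,r1:Add1,r2:5,r3:2,r4:6,r5:Add2
  c6: stall  regs: r0:8,r1:Add1,r2:5,r3:2,r4:6,r5:Add2
  c7: CDB Add1=11; issue ADD r0<-Add1  regs: r0:Add1,r1:11,r2:5,r3:2,r4:6,r5:Add2
  c8: CDB Add2=4; issue ADD r0<-Add2  regs: r0:Add2,r1:11,r2:5,r3:2,r4:6,r5:4
  c9: stall  regs: r0:Add2,r1:11,r2:5,r3:2,r4:6,r5:4
  c10: CDB Add1=10; issue SUB r4<-Add1  regs: r0:Add2,r1:11,r2:5,r3:2,r4:Add1,r5:4
  c11: stall  regs: r0:Add2,r1:11,r2:5,r3:2,r4:Add1,r5:4
  c12: stall  regs: r0:Add2,r1:11,r2:5,r3:2,r4:Add1,r5:4
  c13: CDB Add1=-5; issue ADD r3<-Add1  regs: r0:Add2,r1:11,r2:5,r3:Add1,r4:-5,r5:4
  c14: CDB Add2=14; issue MUL r2<-Mul1  regs: r0:14,r1:11,r2:Mul1,r3:Add1,r4:-5,r5:4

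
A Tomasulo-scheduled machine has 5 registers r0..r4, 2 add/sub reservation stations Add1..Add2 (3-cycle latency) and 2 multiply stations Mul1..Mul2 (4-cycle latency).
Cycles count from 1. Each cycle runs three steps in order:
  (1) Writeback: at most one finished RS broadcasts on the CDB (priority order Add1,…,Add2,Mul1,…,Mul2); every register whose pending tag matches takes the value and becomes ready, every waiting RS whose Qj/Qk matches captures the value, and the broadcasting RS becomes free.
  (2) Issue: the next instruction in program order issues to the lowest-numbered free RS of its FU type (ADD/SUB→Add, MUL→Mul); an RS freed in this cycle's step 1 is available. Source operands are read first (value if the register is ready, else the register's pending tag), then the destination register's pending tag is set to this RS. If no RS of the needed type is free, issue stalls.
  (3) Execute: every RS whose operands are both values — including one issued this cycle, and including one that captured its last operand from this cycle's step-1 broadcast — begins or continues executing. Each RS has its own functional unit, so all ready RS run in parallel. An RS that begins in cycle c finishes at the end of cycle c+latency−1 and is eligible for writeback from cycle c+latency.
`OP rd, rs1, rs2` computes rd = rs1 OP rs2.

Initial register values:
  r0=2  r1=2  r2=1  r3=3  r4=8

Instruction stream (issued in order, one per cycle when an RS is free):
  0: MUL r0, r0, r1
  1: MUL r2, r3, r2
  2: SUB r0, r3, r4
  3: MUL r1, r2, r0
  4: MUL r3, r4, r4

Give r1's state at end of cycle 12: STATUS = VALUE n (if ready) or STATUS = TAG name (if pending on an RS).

STATUS = VALUE -15

  c1: issue MUL r0<-Mul1  regs: r0:Mul1,r1:2,r2:1,r3:3,r4:8
  c2: issue MUL r2<-Mul2  regs: r0:Mul1,r1:2,r2:Mul2,r3:3,r4:8
  c3: issue SUB r0<-Add1  regs: r0:Add1,r1:2,r2:Mul2,r3:3,r4:8
  c4: stall  regs: r0:Add1,r1:2,r2:Mul2,r3:3,r4:8
  c5: CDB Mul1=4; issue MUL r1<-Mul1  regs: r0:Add1,r1:Mul1,r2:Mul2,r3:3,r4:8
  c6: CDB Add1=-5; stall  regs: r0:-5,r1:Mul1,r2:Mul2,r3:3,r4:8
  c7: CDB Mul2=3; issue MUL r3<-Mul2  regs: r0:-5,r1:Mul1,r2:3,r3:Mul2,r4:8
  c8: -  regs: r0:-5,r1:Mul1,r2:3,r3:Mul2,r4:8
  c9: -  regs: r0:-5,r1:Mul1,r2:3,r3:Mul2,r4:8
  c10: -  regs: r0:-5,r1:Mul1,r2:3,r3:Mul2,r4:8
  c11: CDB Mul1=-15  regs: r0:-5,r1:-15,r2:3,r3:Mul2,r4:8
  c12: CDB Mul2=64  regs: r0:-5,r1:-15,r2:3,r3:64,r4:8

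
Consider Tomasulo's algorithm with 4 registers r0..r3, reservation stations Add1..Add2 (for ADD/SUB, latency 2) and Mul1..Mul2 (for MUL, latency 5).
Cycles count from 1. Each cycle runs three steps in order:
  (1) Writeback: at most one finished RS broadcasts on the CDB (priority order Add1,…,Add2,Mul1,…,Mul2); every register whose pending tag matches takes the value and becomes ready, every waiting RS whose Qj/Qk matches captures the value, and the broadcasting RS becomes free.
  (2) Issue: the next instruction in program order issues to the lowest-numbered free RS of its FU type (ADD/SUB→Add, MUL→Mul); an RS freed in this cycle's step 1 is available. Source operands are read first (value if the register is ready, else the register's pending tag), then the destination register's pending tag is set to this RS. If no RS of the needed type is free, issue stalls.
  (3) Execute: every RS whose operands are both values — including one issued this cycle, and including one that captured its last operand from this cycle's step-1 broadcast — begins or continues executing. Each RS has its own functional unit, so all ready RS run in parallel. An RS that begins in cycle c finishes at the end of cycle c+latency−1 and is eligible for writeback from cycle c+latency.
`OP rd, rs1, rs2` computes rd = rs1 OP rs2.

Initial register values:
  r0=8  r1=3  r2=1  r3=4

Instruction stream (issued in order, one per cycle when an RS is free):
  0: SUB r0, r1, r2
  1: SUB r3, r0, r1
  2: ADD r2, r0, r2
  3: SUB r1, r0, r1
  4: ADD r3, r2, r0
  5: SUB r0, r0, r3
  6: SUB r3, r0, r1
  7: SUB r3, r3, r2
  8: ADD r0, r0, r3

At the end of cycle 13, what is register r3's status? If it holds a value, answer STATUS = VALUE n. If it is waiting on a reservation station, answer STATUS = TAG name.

STATUS = TAG Add1

  c1: issue SUB r0<-Add1  regs: r0:Add1,r1:3,r2:1,r3:4
  c2: issue SUB r3<-Add2  regs: r0:Add1,r1:3,r2:1,r3:Add2
  c3: CDB Add1=2; issue ADD r2<-Add1  regs: r0:2,r1:3,r2:Add1,r3:Add2
  c4: stall  regs: r0:2,r1:3,r2:Add1,r3:Add2
  c5: CDB Add1=3; issue SUB r1<-Add1  regs: r0:2,r1:Add1,r2:3,r3:Add2
  c6: CDB Add2=-1; issue ADD r3<-Add2  regs: r0:2,r1:Add1,r2:3,r3:Add2
  c7: CDB Add1=-1; issue SUB r0<-Add1  regs: r0:Add1,r1:-1,r2:3,r3:Add2
  c8: CDB Add2=5; issue SUB r3<-Add2  regs: r0:Add1,r1:-1,r2:3,r3:Add2
  c9: stall  regs: r0:Add1,r1:-1,r2:3,r3:Add2
  c10: CDB Add1=-3; issue SUB r3<-Add1  regs: r0:-3,r1:-1,r2:3,r3:Add1
  c11: stall  regs: r0:-3,r1:-1,r2:3,r3:Add1
  c12: CDB Add2=-2; issue ADD r0<-Add2  regs: r0:Add2,r1:-1,r2:3,r3:Add1
  c13: -  regs: r0:Add2,r1:-1,r2:3,r3:Add1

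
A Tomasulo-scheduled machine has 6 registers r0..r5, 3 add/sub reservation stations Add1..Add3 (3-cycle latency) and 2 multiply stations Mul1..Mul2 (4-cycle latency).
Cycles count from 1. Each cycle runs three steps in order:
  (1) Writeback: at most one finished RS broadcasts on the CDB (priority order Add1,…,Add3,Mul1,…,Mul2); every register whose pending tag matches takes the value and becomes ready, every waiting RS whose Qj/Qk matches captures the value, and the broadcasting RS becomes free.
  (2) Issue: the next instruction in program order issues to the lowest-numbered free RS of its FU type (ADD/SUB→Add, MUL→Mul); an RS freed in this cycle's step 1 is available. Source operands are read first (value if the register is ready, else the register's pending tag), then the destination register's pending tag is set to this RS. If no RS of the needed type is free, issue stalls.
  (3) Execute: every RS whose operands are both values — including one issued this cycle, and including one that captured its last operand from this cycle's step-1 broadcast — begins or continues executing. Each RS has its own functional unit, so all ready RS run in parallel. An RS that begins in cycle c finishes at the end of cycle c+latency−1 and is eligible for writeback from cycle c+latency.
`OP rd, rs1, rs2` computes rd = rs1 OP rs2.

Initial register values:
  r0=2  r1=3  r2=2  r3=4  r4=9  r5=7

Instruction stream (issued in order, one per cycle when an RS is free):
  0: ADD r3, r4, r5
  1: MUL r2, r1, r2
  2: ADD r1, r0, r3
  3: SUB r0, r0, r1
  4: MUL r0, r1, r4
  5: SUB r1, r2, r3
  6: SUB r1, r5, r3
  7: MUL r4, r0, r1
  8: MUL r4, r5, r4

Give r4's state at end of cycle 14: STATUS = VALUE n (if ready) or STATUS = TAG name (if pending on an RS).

STATUS = TAG Mul2

c1: issue ADD r3<-Add1 | r0:2,r1:3,r2:2,r3:Add1,r4:9,r5:7
c2: issue MUL r2<-Mul1 | r0:2,r1:3,r2:Mul1,r3:Add1,r4:9,r5:7
c3: issue ADD r1<-Add2 | r0:2,r1:Add2,r2:Mul1,r3:Add1,r4:9,r5:7
c4: CDB Add1=16; issue SUB r0<-Add1 | r0:Add1,r1:Add2,r2:Mul1,r3:16,r4:9,r5:7
c5: issue MUL r0<-Mul2 | r0:Mul2,r1:Add2,r2:Mul1,r3:16,r4:9,r5:7
c6: CDB Mul1=6; issue SUB r1<-Add3 | r0:Mul2,r1:Add3,r2:6,r3:16,r4:9,r5:7
c7: CDB Add2=18; issue SUB r1<-Add2 | r0:Mul2,r1:Add2,r2:6,r3:16,r4:9,r5:7
c8: issue MUL r4<-Mul1 | r0:Mul2,r1:Add2,r2:6,r3:16,r4:Mul1,r5:7
c9: CDB Add3=-10; stall | r0:Mul2,r1:Add2,r2:6,r3:16,r4:Mul1,r5:7
c10: CDB Add1=-16; stall | r0:Mul2,r1:Add2,r2:6,r3:16,r4:Mul1,r5:7
c11: CDB Add2=-9; stall | r0:Mul2,r1:-9,r2:6,r3:16,r4:Mul1,r5:7
c12: CDB Mul2=162; issue MUL r4<-Mul2 | r0:162,r1:-9,r2:6,r3:16,r4:Mul2,r5:7
c13: - | r0:162,r1:-9,r2:6,r3:16,r4:Mul2,r5:7
c14: - | r0:162,r1:-9,r2:6,r3:16,r4:Mul2,r5:7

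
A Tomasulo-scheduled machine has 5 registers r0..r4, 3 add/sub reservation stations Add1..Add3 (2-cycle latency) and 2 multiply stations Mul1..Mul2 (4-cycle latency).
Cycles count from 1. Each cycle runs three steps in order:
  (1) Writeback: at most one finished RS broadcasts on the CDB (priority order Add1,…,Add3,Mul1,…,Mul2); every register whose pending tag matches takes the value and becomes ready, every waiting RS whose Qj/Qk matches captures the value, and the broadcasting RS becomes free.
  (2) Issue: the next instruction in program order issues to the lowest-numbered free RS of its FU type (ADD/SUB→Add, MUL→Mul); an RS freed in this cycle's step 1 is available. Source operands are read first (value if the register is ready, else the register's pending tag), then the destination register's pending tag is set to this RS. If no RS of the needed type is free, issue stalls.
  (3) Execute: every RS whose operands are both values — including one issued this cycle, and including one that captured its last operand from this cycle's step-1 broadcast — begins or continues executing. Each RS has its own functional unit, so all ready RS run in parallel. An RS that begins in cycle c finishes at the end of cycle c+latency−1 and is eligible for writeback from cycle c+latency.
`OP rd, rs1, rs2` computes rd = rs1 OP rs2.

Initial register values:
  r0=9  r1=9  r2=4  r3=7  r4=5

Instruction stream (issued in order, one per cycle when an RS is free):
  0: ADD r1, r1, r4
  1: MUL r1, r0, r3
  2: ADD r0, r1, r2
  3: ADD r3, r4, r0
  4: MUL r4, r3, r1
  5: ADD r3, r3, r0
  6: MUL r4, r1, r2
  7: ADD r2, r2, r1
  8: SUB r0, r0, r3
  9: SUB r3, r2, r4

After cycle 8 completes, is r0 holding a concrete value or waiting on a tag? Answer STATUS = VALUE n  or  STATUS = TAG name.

STATUS = VALUE 67

  c1: issue ADD r1<-Add1  regs: r0:9,r1:Add1,r2:4,r3:7,r4:5
  c2: issue MUL r1<-Mul1  regs: r0:9,r1:Mul1,r2:4,r3:7,r4:5
  c3: CDB Add1=14; issue ADD r0<-Add1  regs: r0:Add1,r1:Mul1,r2:4,r3:7,r4:5
  c4: issue ADD r3<-Add2  regs: r0:Add1,r1:Mul1,r2:4,r3:Add2,r4:5
  c5: issue MUL r4<-Mul2  regs: r0:Add1,r1:Mul1,r2:4,r3:Add2,r4:Mul2
  c6: CDB Mul1=63; issue ADD r3<-Add3  regs: r0:Add1,r1:63,r2:4,r3:Add3,r4:Mul2
  c7: issue MUL r4<-Mul1  regs: r0:Add1,r1:63,r2:4,r3:Add3,r4:Mul1
  c8: CDB Add1=67; issue ADD r2<-Add1  regs: r0:67,r1:63,r2:Add1,r3:Add3,r4:Mul1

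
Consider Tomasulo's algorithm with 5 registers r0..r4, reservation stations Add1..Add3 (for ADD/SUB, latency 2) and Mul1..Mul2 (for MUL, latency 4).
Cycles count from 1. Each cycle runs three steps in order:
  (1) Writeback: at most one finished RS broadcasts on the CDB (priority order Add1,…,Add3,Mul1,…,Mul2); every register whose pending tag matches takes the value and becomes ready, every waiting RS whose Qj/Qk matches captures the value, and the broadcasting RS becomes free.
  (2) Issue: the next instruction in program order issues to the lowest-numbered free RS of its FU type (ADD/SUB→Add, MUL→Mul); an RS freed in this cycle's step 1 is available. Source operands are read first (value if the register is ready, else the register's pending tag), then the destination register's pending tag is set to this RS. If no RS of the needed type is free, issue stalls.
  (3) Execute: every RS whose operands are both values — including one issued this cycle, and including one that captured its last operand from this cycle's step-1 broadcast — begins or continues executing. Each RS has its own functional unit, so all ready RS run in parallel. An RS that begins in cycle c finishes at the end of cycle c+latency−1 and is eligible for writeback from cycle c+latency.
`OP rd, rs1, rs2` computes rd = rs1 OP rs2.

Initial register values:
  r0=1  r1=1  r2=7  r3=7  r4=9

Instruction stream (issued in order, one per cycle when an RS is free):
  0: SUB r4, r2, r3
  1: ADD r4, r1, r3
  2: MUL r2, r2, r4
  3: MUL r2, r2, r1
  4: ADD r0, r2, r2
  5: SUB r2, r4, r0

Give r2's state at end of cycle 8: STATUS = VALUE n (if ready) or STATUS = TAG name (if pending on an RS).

  c1: issue SUB r4<-Add1  regs: r0:1,r1:1,r2:7,r3:7,r4:Add1
  c2: issue ADD r4<-Add2  regs: r0:1,r1:1,r2:7,r3:7,r4:Add2
  c3: CDB Add1=0; issue MUL r2<-Mul1  regs: r0:1,r1:1,r2:Mul1,r3:7,r4:Add2
  c4: CDB Add2=8; issue MUL r2<-Mul2  regs: r0:1,r1:1,r2:Mul2,r3:7,r4:8
  c5: issue ADD r0<-Add1  regs: r0:Add1,r1:1,r2:Mul2,r3:7,r4:8
  c6: issue SUB r2<-Add2  regs: r0:Add1,r1:1,r2:Add2,r3:7,r4:8
  c7: -  regs: r0:Add1,r1:1,r2:Add2,r3:7,r4:8
  c8: CDB Mul1=56  regs: r0:Add1,r1:1,r2:Add2,r3:7,r4:8

STATUS = TAG Add2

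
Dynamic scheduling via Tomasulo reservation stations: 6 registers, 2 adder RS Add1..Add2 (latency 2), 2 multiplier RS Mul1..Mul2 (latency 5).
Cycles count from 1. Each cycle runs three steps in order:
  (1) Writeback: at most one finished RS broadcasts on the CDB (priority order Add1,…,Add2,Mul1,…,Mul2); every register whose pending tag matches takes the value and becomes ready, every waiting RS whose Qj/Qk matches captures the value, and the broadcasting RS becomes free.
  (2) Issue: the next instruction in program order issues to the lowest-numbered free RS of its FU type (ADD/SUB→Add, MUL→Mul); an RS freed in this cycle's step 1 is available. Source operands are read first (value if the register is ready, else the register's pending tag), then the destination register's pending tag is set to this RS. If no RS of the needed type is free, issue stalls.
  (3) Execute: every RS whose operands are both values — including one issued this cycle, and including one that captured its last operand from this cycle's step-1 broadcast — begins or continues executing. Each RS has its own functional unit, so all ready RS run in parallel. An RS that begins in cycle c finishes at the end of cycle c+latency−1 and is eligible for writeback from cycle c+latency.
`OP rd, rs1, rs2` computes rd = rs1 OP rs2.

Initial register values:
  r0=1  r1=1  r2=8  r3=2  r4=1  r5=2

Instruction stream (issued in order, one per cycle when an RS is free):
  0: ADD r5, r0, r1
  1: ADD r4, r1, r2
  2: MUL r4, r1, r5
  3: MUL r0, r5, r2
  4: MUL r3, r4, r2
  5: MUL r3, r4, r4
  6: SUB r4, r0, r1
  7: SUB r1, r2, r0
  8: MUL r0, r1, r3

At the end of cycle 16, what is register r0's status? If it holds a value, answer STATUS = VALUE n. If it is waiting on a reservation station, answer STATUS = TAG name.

cycle 1: issue ADD r5<-Add1 // r0:1,r1:1,r2:8,r3:2,r4:1,r5:Add1
cycle 2: issue ADD r4<-Add2 // r0:1,r1:1,r2:8,r3:2,r4:Add2,r5:Add1
cycle 3: CDB Add1=2; issue MUL r4<-Mul1 // r0:1,r1:1,r2:8,r3:2,r4:Mul1,r5:2
cycle 4: CDB Add2=9; issue MUL r0<-Mul2 // r0:Mul2,r1:1,r2:8,r3:2,r4:Mul1,r5:2
cycle 5: stall // r0:Mul2,r1:1,r2:8,r3:2,r4:Mul1,r5:2
cycle 6: stall // r0:Mul2,r1:1,r2:8,r3:2,r4:Mul1,r5:2
cycle 7: stall // r0:Mul2,r1:1,r2:8,r3:2,r4:Mul1,r5:2
cycle 8: CDB Mul1=2; issue MUL r3<-Mul1 // r0:Mul2,r1:1,r2:8,r3:Mul1,r4:2,r5:2
cycle 9: CDB Mul2=16; issue MUL r3<-Mul2 // r0:16,r1:1,r2:8,r3:Mul2,r4:2,r5:2
cycle 10: issue SUB r4<-Add1 // r0:16,r1:1,r2:8,r3:Mul2,r4:Add1,r5:2
cycle 11: issue SUB r1<-Add2 // r0:16,r1:Add2,r2:8,r3:Mul2,r4:Add1,r5:2
cycle 12: CDB Add1=15; stall // r0:16,r1:Add2,r2:8,r3:Mul2,r4:15,r5:2
cycle 13: CDB Add2=-8; stall // r0:16,r1:-8,r2:8,r3:Mul2,r4:15,r5:2
cycle 14: CDB Mul1=16; issue MUL r0<-Mul1 // r0:Mul1,r1:-8,r2:8,r3:Mul2,r4:15,r5:2
cycle 15: CDB Mul2=4 // r0:Mul1,r1:-8,r2:8,r3:4,r4:15,r5:2
cycle 16: - // r0:Mul1,r1:-8,r2:8,r3:4,r4:15,r5:2

STATUS = TAG Mul1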